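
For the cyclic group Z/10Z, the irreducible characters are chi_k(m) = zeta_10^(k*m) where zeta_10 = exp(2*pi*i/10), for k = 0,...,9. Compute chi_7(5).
chi_7(5) = zeta_10^35 = -1

Solution. chi_7(5) = zeta_10^(7*5) = zeta_10^35. Since zeta_10^10 = 1, this equals zeta_10^5 = exp(2*pi*i*5/10) = -1.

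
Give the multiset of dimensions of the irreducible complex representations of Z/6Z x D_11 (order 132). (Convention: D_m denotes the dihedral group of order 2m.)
Dimensions: 1, 1, 1, 1, 1, 1, 1, 1, 1, 1, 1, 1, 2, 2, 2, 2, 2, 2, 2, 2, 2, 2, 2, 2, 2, 2, 2, 2, 2, 2, 2, 2, 2, 2, 2, 2, 2, 2, 2, 2, 2, 2

Details: There are 42 irreducibles (= number of conjugacy classes). Their dimensions d_i satisfy sum d_i^2 = |G| = 132: 1 + 1 + 1 + 1 + 1 + 1 + 1 + 1 + 1 + 1 + 1 + 1 + 4 + 4 + 4 + 4 + 4 + 4 + 4 + 4 + 4 + 4 + 4 + 4 + 4 + 4 + 4 + 4 + 4 + 4 + 4 + 4 + 4 + 4 + 4 + 4 + 4 + 4 + 4 + 4 + 4 + 4 = 132. (For the product with Z/6Z: each of the 6 1-dim characters of Z/6Z tensors with each irrep of D_11, giving 6 copies of each D_11-dimension.)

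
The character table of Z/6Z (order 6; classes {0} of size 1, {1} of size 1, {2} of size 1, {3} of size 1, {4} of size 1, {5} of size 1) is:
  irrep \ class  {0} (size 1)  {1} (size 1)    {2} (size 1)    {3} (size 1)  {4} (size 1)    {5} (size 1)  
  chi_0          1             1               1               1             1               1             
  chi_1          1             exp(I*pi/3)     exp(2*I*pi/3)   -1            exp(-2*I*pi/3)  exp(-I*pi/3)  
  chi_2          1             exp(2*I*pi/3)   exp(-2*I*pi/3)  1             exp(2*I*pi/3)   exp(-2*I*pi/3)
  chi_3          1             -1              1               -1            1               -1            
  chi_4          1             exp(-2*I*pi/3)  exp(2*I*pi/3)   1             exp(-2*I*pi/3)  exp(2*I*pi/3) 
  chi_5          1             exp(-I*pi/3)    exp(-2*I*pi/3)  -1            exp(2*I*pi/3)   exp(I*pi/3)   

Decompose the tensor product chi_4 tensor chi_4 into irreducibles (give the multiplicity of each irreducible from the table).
chi_4 tensor chi_4 = chi_2 (all other irreducibles have multiplicity 0).

Reasoning: The character of a tensor product is the pointwise product (chi_4 * chi_4)(C) = chi_4(C) * chi_4(C):
  {0}: (1)*(1), {1}: (exp(-2*I*pi/3))*(exp(-2*I*pi/3)), {2}: (exp(2*I*pi/3))*(exp(2*I*pi/3)), {3}: (1)*(1), {4}: (exp(-2*I*pi/3))*(exp(-2*I*pi/3)), {5}: (exp(2*I*pi/3))*(exp(2*I*pi/3))
so (chi_4 * chi_4) takes values
  {0} -> 1, {1} -> exp(2*I*pi/3), {2} -> exp(-2*I*pi/3), {3} -> 1, {4} -> exp(2*I*pi/3), {5} -> exp(-2*I*pi/3).
Now take the inner product of this character with each irreducible chi from the table, <chi_4*chi_4, chi> = (1/6) sum_C |C| (chi_4*chi_4)(C) conj(chi(C)):
  <chi_4*chi_4, chi_0> = (1/6)[1*(1)*conj(1) + 1*(exp(2*I*pi/3))*conj(1) + 1*(exp(-2*I*pi/3))*conj(1) + 1*(1)*conj(1) + 1*(exp(2*I*pi/3))*conj(1) + 1*(exp(-2*I*pi/3))*conj(1)]
      = (1/6)[(1) + (exp(2*I*pi/3)) + (exp(-2*I*pi/3)) + (1) + (exp(2*I*pi/3)) + (exp(-2*I*pi/3))] = 0/6 = 0
  <chi_4*chi_4, chi_1> = (1/6)[1*(1)*conj(1) + 1*(exp(2*I*pi/3))*conj(exp(I*pi/3)) + 1*(exp(-2*I*pi/3))*conj(exp(2*I*pi/3)) + 1*(1)*conj(-1) + 1*(exp(2*I*pi/3))*conj(exp(-2*I*pi/3)) + 1*(exp(-2*I*pi/3))*conj(exp(-I*pi/3))]
      = (1/6)[(1) + (exp(I*pi/3)) + (exp(2*I*pi/3)) + (-1) + (exp(-2*I*pi/3)) + (exp(-I*pi/3))] = 0/6 = 0
  <chi_4*chi_4, chi_2> = (1/6)[1*(1)*conj(1) + 1*(exp(2*I*pi/3))*conj(exp(2*I*pi/3)) + 1*(exp(-2*I*pi/3))*conj(exp(-2*I*pi/3)) + 1*(1)*conj(1) + 1*(exp(2*I*pi/3))*conj(exp(2*I*pi/3)) + 1*(exp(-2*I*pi/3))*conj(exp(-2*I*pi/3))]
      = (1/6)[(1) + (1) + (1) + (1) + (1) + (1)] = 6/6 = 1
  <chi_4*chi_4, chi_3> = (1/6)[1*(1)*conj(1) + 1*(exp(2*I*pi/3))*conj(-1) + 1*(exp(-2*I*pi/3))*conj(1) + 1*(1)*conj(-1) + 1*(exp(2*I*pi/3))*conj(1) + 1*(exp(-2*I*pi/3))*conj(-1)]
      = (1/6)[(1) + (-exp(2*I*pi/3)) + (exp(-2*I*pi/3)) + (-1) + (exp(2*I*pi/3)) + (-exp(-2*I*pi/3))] = 0/6 = 0
  <chi_4*chi_4, chi_4> = (1/6)[1*(1)*conj(1) + 1*(exp(2*I*pi/3))*conj(exp(-2*I*pi/3)) + 1*(exp(-2*I*pi/3))*conj(exp(2*I*pi/3)) + 1*(1)*conj(1) + 1*(exp(2*I*pi/3))*conj(exp(-2*I*pi/3)) + 1*(exp(-2*I*pi/3))*conj(exp(2*I*pi/3))]
      = (1/6)[(1) + (exp(-2*I*pi/3)) + (exp(2*I*pi/3)) + (1) + (exp(-2*I*pi/3)) + (exp(2*I*pi/3))] = 0/6 = 0
  <chi_4*chi_4, chi_5> = (1/6)[1*(1)*conj(1) + 1*(exp(2*I*pi/3))*conj(exp(-I*pi/3)) + 1*(exp(-2*I*pi/3))*conj(exp(-2*I*pi/3)) + 1*(1)*conj(-1) + 1*(exp(2*I*pi/3))*conj(exp(2*I*pi/3)) + 1*(exp(-2*I*pi/3))*conj(exp(I*pi/3))]
      = (1/6)[(1) + (-1) + (1) + (-1) + (1) + (-1)] = 0/6 = 0
(Exp terms are combined using exp(i*s)*conj(exp(i*t)) = exp(i*(s-t)), and sums of them are collapsed using the identity that for every m > 1 the m distinct m-th roots of unity sum to 0, e.g. 1 + exp(2*I*pi/3) + exp(-2*I*pi/3) = 0.)
Hence the multiplicities are chi_2: 1. Dimension check: dim(chi_4)*dim(chi_4) = 1*1 = 1 and sum (mult * dim) = 1*1 = 1.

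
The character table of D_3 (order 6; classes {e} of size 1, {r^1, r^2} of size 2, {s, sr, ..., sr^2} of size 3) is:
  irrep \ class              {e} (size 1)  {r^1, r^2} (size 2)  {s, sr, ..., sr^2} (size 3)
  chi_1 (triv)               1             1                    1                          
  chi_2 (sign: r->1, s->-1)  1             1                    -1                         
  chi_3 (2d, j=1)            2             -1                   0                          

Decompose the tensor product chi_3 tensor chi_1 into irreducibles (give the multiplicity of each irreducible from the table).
chi_3 tensor chi_1 = chi_3 (all other irreducibles have multiplicity 0).

Argument: The character of a tensor product is the pointwise product (chi_3 * chi_1)(C) = chi_3(C) * chi_1(C):
  {e}: (2)*(1), {r^1, r^2}: (-1)*(1), {s, sr, ..., sr^2}: (0)*(1)
so (chi_3 * chi_1) takes values
  {e} -> 2, {r^1, r^2} -> -1, {s, sr, ..., sr^2} -> 0.
Now take the inner product of this character with each irreducible chi from the table, <chi_3*chi_1, chi> = (1/6) sum_C |C| (chi_3*chi_1)(C) conj(chi(C)):
  <chi_3*chi_1, chi_1> = (1/6)[1*(2)*conj(1) + 2*(-1)*conj(1) + 3*(0)*conj(1)]
      = (1/6)[(2) + (-2) + (0)] = 0/6 = 0
  <chi_3*chi_1, chi_2> = (1/6)[1*(2)*conj(1) + 2*(-1)*conj(1) + 3*(0)*conj(-1)]
      = (1/6)[(2) + (-2) + (0)] = 0/6 = 0
  <chi_3*chi_1, chi_3> = (1/6)[1*(2)*conj(2) + 2*(-1)*conj(-1) + 3*(0)*conj(0)]
      = (1/6)[(4) + (2) + (0)] = 6/6 = 1
Hence the multiplicities are chi_3: 1. Dimension check: dim(chi_3)*dim(chi_1) = 2*1 = 2 and sum (mult * dim) = 1*2 = 2.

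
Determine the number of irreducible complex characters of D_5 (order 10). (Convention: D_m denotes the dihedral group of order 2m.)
4

Details: The number of irreducible complex representations of a finite group equals its number of conjugacy classes. D_5 has 4 conjugacy classes ((n+3)/2 for n odd), so D_5 (order 10) has exactly 4 irreducible complex representations.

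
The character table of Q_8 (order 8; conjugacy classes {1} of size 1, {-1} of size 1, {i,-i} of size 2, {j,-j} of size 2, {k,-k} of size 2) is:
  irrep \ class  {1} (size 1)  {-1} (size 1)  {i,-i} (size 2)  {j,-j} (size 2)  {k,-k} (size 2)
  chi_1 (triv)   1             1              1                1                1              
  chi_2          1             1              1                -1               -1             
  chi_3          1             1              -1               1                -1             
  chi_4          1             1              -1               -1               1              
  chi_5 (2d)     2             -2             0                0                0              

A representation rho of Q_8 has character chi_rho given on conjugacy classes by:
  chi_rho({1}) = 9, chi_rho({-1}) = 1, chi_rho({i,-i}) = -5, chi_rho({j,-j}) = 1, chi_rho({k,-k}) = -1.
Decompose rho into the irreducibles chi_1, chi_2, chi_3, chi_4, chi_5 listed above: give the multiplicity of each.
Multiplicities: chi_1: 0, chi_2: 0, chi_3: 3, chi_4: 2, chi_5: 2.

Why: Use <chi_rho, chi> = (1/|G|) sum_C |C| * chi_rho(C) * conj(chi(C)) with |G| = 8 for each irreducible chi in the table:
  <chi_rho, chi_1> = (1/8)[1*(9)*conj(1) + 1*(1)*conj(1) + 2*(-5)*conj(1) + 2*(1)*conj(1) + 2*(-1)*conj(1)]
      = (1/8)[(9) + (1) + (-10) + (2) + (-2)] = 0/8 = 0
  <chi_rho, chi_2> = (1/8)[1*(9)*conj(1) + 1*(1)*conj(1) + 2*(-5)*conj(1) + 2*(1)*conj(-1) + 2*(-1)*conj(-1)]
      = (1/8)[(9) + (1) + (-10) + (-2) + (2)] = 0/8 = 0
  <chi_rho, chi_3> = (1/8)[1*(9)*conj(1) + 1*(1)*conj(1) + 2*(-5)*conj(-1) + 2*(1)*conj(1) + 2*(-1)*conj(-1)]
      = (1/8)[(9) + (1) + (10) + (2) + (2)] = 24/8 = 3
  <chi_rho, chi_4> = (1/8)[1*(9)*conj(1) + 1*(1)*conj(1) + 2*(-5)*conj(-1) + 2*(1)*conj(-1) + 2*(-1)*conj(1)]
      = (1/8)[(9) + (1) + (10) + (-2) + (-2)] = 16/8 = 2
  <chi_rho, chi_5> = (1/8)[1*(9)*conj(2) + 1*(1)*conj(-2) + 2*(-5)*conj(0) + 2*(1)*conj(0) + 2*(-1)*conj(0)]
      = (1/8)[(18) + (-2) + (0) + (0) + (0)] = 16/8 = 2
Dimension check: dim(rho) = sum (mult * dim) = 0*1 + 0*1 + 3*1 + 2*1 + 2*2 = 9 = chi_rho(e) = 9.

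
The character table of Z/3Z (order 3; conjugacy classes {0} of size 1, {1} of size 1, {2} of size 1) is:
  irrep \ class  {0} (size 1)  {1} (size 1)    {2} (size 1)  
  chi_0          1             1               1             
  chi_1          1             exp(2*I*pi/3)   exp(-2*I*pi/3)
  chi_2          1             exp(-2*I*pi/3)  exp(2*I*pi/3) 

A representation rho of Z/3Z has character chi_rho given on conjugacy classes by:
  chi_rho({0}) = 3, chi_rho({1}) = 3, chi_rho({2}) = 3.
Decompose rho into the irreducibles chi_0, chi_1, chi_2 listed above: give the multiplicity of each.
Multiplicities: chi_0: 3, chi_1: 0, chi_2: 0.

Proof sketch: Use <chi_rho, chi> = (1/|G|) sum_C |C| * chi_rho(C) * conj(chi(C)) with |G| = 3 for each irreducible chi in the table:
  <chi_rho, chi_0> = (1/3)[1*(3)*conj(1) + 1*(3)*conj(1) + 1*(3)*conj(1)]
      = (1/3)[(3) + (3) + (3)] = 9/3 = 3
  <chi_rho, chi_1> = (1/3)[1*(3)*conj(1) + 1*(3)*conj(exp(2*I*pi/3)) + 1*(3)*conj(exp(-2*I*pi/3))]
      = (1/3)[(3) + (3*exp(-2*I*pi/3)) + (3*exp(2*I*pi/3))] = 0/3 = 0
  <chi_rho, chi_2> = (1/3)[1*(3)*conj(1) + 1*(3)*conj(exp(-2*I*pi/3)) + 1*(3)*conj(exp(2*I*pi/3))]
      = (1/3)[(3) + (3*exp(2*I*pi/3)) + (3*exp(-2*I*pi/3))] = 0/3 = 0
(Exp terms are combined using exp(i*s)*conj(exp(i*t)) = exp(i*(s-t)), and sums of them are collapsed using the identity that for every m > 1 the m distinct m-th roots of unity sum to 0, e.g. 1 + exp(2*I*pi/3) + exp(-2*I*pi/3) = 0.)
Dimension check: dim(rho) = sum (mult * dim) = 3*1 + 0*1 + 0*1 = 3 = chi_rho(e) = 3.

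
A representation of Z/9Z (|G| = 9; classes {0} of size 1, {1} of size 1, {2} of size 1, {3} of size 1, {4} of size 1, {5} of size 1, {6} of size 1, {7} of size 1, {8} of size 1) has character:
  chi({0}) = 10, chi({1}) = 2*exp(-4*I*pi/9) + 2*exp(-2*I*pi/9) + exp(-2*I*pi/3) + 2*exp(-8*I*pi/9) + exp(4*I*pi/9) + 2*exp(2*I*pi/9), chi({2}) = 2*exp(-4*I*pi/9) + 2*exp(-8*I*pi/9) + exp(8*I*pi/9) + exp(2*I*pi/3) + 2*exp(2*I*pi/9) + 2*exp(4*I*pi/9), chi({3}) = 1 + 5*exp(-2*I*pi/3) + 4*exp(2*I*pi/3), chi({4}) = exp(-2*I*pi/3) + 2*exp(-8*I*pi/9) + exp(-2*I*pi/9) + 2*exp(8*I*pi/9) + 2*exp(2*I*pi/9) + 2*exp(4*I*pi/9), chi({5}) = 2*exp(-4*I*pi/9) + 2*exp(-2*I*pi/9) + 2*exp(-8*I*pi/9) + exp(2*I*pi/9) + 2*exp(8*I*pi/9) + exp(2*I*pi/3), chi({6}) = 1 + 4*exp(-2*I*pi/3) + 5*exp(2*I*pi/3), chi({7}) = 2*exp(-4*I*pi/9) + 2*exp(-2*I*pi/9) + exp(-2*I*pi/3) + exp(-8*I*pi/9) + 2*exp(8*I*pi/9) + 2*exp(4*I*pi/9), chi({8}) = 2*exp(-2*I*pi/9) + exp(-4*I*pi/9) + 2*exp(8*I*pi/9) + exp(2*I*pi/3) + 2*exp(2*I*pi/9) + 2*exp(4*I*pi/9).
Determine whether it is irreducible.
Not irreducible (reducible): <chi, chi> = 18 > 1.

Why: <chi, chi> = (1/|G|) sum_C |C| * |chi(C)|^2 = (1/9)[1*|10|^2 + 1*|2*exp(-4*I*pi/9) + 2*exp(-2*I*pi/9) + exp(-2*I*pi/3) + 2*exp(-8*I*pi/9) + exp(4*I*pi/9) + 2*exp(2*I*pi/9)|^2 + 1*|2*exp(-4*I*pi/9) + 2*exp(-8*I*pi/9) + exp(8*I*pi/9) + exp(2*I*pi/3) + 2*exp(2*I*pi/9) + 2*exp(4*I*pi/9)|^2 + 1*|1 + 5*exp(-2*I*pi/3) + 4*exp(2*I*pi/3)|^2 + 1*|exp(-2*I*pi/3) + 2*exp(-8*I*pi/9) + exp(-2*I*pi/9) + 2*exp(8*I*pi/9) + 2*exp(2*I*pi/9) + 2*exp(4*I*pi/9)|^2 + 1*|2*exp(-4*I*pi/9) + 2*exp(-2*I*pi/9) + 2*exp(-8*I*pi/9) + exp(2*I*pi/9) + 2*exp(8*I*pi/9) + exp(2*I*pi/3)|^2 + 1*|1 + 4*exp(-2*I*pi/3) + 5*exp(2*I*pi/3)|^2 + 1*|2*exp(-4*I*pi/9) + 2*exp(-2*I*pi/9) + exp(-2*I*pi/3) + exp(-8*I*pi/9) + 2*exp(8*I*pi/9) + 2*exp(4*I*pi/9)|^2 + 1*|2*exp(-2*I*pi/9) + exp(-4*I*pi/9) + 2*exp(8*I*pi/9) + exp(2*I*pi/3) + 2*exp(2*I*pi/9) + 2*exp(4*I*pi/9)|^2]
  = (1/9)[(100) + (18 + 12*exp(-2*I*pi/3) + 10*exp(-4*I*pi/9) + 10*exp(-2*I*pi/9) + 9*exp(-8*I*pi/9) + 9*exp(8*I*pi/9) + 10*exp(2*I*pi/9) + 10*exp(4*I*pi/9) + 12*exp(2*I*pi/3)) + (18 + 12*exp(-2*I*pi/3) + 10*exp(-4*I*pi/9) + 9*exp(-2*I*pi/9) + 10*exp(-8*I*pi/9) + 10*exp(8*I*pi/9) + 9*exp(2*I*pi/9) + 10*exp(4*I*pi/9) + 12*exp(2*I*pi/3)) + (13) + (18 + 12*exp(-2*I*pi/3) + 9*exp(-4*I*pi/9) + 10*exp(-2*I*pi/9) + 10*exp(-8*I*pi/9) + 10*exp(8*I*pi/9) + 10*exp(2*I*pi/9) + 9*exp(4*I*pi/9) + 12*exp(2*I*pi/3)) + (18 + 12*exp(-2*I*pi/3) + 9*exp(-4*I*pi/9) + 10*exp(-2*I*pi/9) + 10*exp(-8*I*pi/9) + 10*exp(8*I*pi/9) + 10*exp(2*I*pi/9) + 9*exp(4*I*pi/9) + 12*exp(2*I*pi/3)) + (13) + (18 + 12*exp(-2*I*pi/3) + 10*exp(-4*I*pi/9) + 9*exp(-2*I*pi/9) + 10*exp(-8*I*pi/9) + 10*exp(8*I*pi/9) + 9*exp(2*I*pi/9) + 10*exp(4*I*pi/9) + 12*exp(2*I*pi/3)) + (18 + 12*exp(-2*I*pi/3) + 10*exp(-4*I*pi/9) + 10*exp(-2*I*pi/9) + 9*exp(-8*I*pi/9) + 9*exp(8*I*pi/9) + 10*exp(2*I*pi/9) + 10*exp(4*I*pi/9) + 12*exp(2*I*pi/3))] = 162/9 = 18.
(Exp terms are combined using exp(i*s)*conj(exp(i*t)) = exp(i*(s-t)), and sums of them are collapsed using the identity that for every m > 1 the m distinct m-th roots of unity sum to 0, e.g. 1 + exp(2*I*pi/3) + exp(-2*I*pi/3) = 0.)
A character is irreducible iff <chi, chi> = 1, so this representation is reducible.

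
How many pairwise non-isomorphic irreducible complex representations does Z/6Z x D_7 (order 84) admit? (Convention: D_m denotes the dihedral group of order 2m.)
30

Reasoning: The number of irreducible complex representations of a finite group equals its number of conjugacy classes. For a direct product, #classes(G x H) = #classes(G) * #classes(H). Z/6Z has 6 classes (abelian), D_7 has 5 classes, so 6 * 5 = 30, so Z/6Z x D_7 (order 84) has exactly 30 irreducible complex representations.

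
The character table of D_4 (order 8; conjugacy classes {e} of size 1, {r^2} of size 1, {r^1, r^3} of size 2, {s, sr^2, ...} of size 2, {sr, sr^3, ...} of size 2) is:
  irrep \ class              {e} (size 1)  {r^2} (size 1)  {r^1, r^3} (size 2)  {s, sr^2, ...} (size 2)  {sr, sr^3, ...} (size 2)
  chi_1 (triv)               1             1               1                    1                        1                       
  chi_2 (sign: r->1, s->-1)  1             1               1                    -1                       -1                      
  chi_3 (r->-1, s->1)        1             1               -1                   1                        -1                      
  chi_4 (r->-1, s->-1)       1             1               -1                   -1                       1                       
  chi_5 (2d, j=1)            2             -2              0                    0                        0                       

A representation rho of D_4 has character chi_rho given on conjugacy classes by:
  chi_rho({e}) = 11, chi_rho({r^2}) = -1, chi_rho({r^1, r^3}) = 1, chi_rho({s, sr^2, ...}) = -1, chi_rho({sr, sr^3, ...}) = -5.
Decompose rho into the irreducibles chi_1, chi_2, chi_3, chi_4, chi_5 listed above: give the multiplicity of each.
Multiplicities: chi_1: 0, chi_2: 3, chi_3: 2, chi_4: 0, chi_5: 3.

Solution. Use <chi_rho, chi> = (1/|G|) sum_C |C| * chi_rho(C) * conj(chi(C)) with |G| = 8 for each irreducible chi in the table:
  <chi_rho, chi_1> = (1/8)[1*(11)*conj(1) + 1*(-1)*conj(1) + 2*(1)*conj(1) + 2*(-1)*conj(1) + 2*(-5)*conj(1)]
      = (1/8)[(11) + (-1) + (2) + (-2) + (-10)] = 0/8 = 0
  <chi_rho, chi_2> = (1/8)[1*(11)*conj(1) + 1*(-1)*conj(1) + 2*(1)*conj(1) + 2*(-1)*conj(-1) + 2*(-5)*conj(-1)]
      = (1/8)[(11) + (-1) + (2) + (2) + (10)] = 24/8 = 3
  <chi_rho, chi_3> = (1/8)[1*(11)*conj(1) + 1*(-1)*conj(1) + 2*(1)*conj(-1) + 2*(-1)*conj(1) + 2*(-5)*conj(-1)]
      = (1/8)[(11) + (-1) + (-2) + (-2) + (10)] = 16/8 = 2
  <chi_rho, chi_4> = (1/8)[1*(11)*conj(1) + 1*(-1)*conj(1) + 2*(1)*conj(-1) + 2*(-1)*conj(-1) + 2*(-5)*conj(1)]
      = (1/8)[(11) + (-1) + (-2) + (2) + (-10)] = 0/8 = 0
  <chi_rho, chi_5> = (1/8)[1*(11)*conj(2) + 1*(-1)*conj(-2) + 2*(1)*conj(0) + 2*(-1)*conj(0) + 2*(-5)*conj(0)]
      = (1/8)[(22) + (2) + (0) + (0) + (0)] = 24/8 = 3
Dimension check: dim(rho) = sum (mult * dim) = 0*1 + 3*1 + 2*1 + 0*1 + 3*2 = 11 = chi_rho(e) = 11.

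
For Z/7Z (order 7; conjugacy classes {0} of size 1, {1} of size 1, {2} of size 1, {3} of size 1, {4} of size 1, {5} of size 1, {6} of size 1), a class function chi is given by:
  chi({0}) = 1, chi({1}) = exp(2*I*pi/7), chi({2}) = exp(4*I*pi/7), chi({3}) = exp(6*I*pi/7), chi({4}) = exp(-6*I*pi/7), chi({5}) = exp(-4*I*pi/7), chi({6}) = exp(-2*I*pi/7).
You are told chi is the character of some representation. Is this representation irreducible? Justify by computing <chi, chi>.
Irreducible: <chi, chi> = 1.

Proof sketch: <chi, chi> = (1/|G|) sum_C |C| * |chi(C)|^2 = (1/7)[1*|1|^2 + 1*|exp(2*I*pi/7)|^2 + 1*|exp(4*I*pi/7)|^2 + 1*|exp(6*I*pi/7)|^2 + 1*|exp(-6*I*pi/7)|^2 + 1*|exp(-4*I*pi/7)|^2 + 1*|exp(-2*I*pi/7)|^2]
  = (1/7)[(1) + (1) + (1) + (1) + (1) + (1) + (1)] = 7/7 = 1.
(Exp terms are combined using exp(i*s)*conj(exp(i*t)) = exp(i*(s-t)), and sums of them are collapsed using the identity that for every m > 1 the m distinct m-th roots of unity sum to 0, e.g. 1 + exp(2*I*pi/3) + exp(-2*I*pi/3) = 0.)
A character is irreducible iff <chi, chi> = 1, so this representation is irreducible.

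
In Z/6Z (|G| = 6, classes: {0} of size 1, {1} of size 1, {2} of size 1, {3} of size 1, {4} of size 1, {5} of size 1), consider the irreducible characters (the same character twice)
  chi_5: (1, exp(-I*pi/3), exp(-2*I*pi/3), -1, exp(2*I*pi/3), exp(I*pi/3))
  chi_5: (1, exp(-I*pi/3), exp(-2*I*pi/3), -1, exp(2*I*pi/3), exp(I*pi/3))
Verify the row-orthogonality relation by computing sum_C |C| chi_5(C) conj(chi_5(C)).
Sum = 6 = |G| = 6; so <chi_5, chi_5> = 1 (norm-1 confirms irreducibility).

Compute term by term over conjugacy classes (|C| * chi_5(C) * conj(chi_5(C))):
  1*(1)*conj(1) + 1*(exp(-I*pi/3))*conj(exp(-I*pi/3)) + 1*(exp(-2*I*pi/3))*conj(exp(-2*I*pi/3)) + 1*(-1)*conj(-1) + 1*(exp(2*I*pi/3))*conj(exp(2*I*pi/3)) + 1*(exp(I*pi/3))*conj(exp(I*pi/3))
  = (1) + (1) + (1) + (1) + (1) + (1)
  = 6.
(Exp terms are combined using exp(i*s)*conj(exp(i*t)) = exp(i*(s-t)), and sums of them are collapsed using the identity that for every m > 1 the m distinct m-th roots of unity sum to 0, e.g. 1 + exp(2*I*pi/3) + exp(-2*I*pi/3) = 0.)
Dividing by |G| = 6 gives 6/6 = 1, matching the row-orthogonality relation <chi_5, chi_5> = [chi_5 = chi_5].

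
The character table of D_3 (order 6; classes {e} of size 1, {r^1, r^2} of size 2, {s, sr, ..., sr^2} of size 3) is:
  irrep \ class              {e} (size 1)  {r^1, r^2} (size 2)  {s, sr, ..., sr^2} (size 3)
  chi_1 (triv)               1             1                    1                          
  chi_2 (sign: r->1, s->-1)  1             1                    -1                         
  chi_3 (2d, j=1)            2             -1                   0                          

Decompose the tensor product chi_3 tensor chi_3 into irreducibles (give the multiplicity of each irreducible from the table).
chi_3 tensor chi_3 = chi_1 + chi_2 + chi_3 (all other irreducibles have multiplicity 0).

Solution. The character of a tensor product is the pointwise product (chi_3 * chi_3)(C) = chi_3(C) * chi_3(C):
  {e}: (2)*(2), {r^1, r^2}: (-1)*(-1), {s, sr, ..., sr^2}: (0)*(0)
so (chi_3 * chi_3) takes values
  {e} -> 4, {r^1, r^2} -> 1, {s, sr, ..., sr^2} -> 0.
Now take the inner product of this character with each irreducible chi from the table, <chi_3*chi_3, chi> = (1/6) sum_C |C| (chi_3*chi_3)(C) conj(chi(C)):
  <chi_3*chi_3, chi_1> = (1/6)[1*(4)*conj(1) + 2*(1)*conj(1) + 3*(0)*conj(1)]
      = (1/6)[(4) + (2) + (0)] = 6/6 = 1
  <chi_3*chi_3, chi_2> = (1/6)[1*(4)*conj(1) + 2*(1)*conj(1) + 3*(0)*conj(-1)]
      = (1/6)[(4) + (2) + (0)] = 6/6 = 1
  <chi_3*chi_3, chi_3> = (1/6)[1*(4)*conj(2) + 2*(1)*conj(-1) + 3*(0)*conj(0)]
      = (1/6)[(8) + (-2) + (0)] = 6/6 = 1
Hence the multiplicities are chi_1: 1, chi_2: 1, chi_3: 1. Dimension check: dim(chi_3)*dim(chi_3) = 2*2 = 4 and sum (mult * dim) = 1*1 + 1*1 + 1*2 = 4.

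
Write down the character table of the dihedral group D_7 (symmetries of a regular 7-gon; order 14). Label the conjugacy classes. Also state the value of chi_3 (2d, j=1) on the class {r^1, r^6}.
Conjugacy classes: {e} of size 1, {r^1, r^6} of size 2, {r^2, r^5} of size 2, {r^3, r^4} of size 2, {s, sr, ..., sr^6} of size 7.
Character table:
  irrep \ class              {e} (size 1)  {r^1, r^6} (size 2)  {r^2, r^5} (size 2)  {r^3, r^4} (size 2)  {s, sr, ..., sr^6} (size 7)
  chi_1 (triv)               1             1                    1                    1                    1                          
  chi_2 (sign: r->1, s->-1)  1             1                    1                    1                    -1                         
  chi_3 (2d, j=1)            2             2*cos(2*pi/7)        -2*cos(3*pi/7)       -2*cos(pi/7)         0                          
  chi_4 (2d, j=2)            2             -2*cos(3*pi/7)       -2*cos(pi/7)         2*cos(2*pi/7)        0                          
  chi_5 (2d, j=3)            2             -2*cos(pi/7)         2*cos(2*pi/7)        -2*cos(3*pi/7)       0                          

Spot check: chi_3 (2d, j=1) on {r^1, r^6} = 2*cos(2*pi/7).

Proof sketch: D_7 has order 2*7 = 14 with 5 conjugacy classes, hence 5 irreducibles. Sum of squared dims 1 + 1 + 4 + 4 + 4 = 14 = |G|. Linear characters come from the abelianisation; the 2-dimensional irreps have character r^k -> 2*cos(2*pi*j*k/7), reflections -> 0.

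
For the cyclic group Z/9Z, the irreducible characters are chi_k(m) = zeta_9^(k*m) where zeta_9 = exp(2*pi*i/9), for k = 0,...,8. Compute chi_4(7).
chi_4(7) = zeta_9^28 = exp(2*I*pi/9)

Details: chi_4(7) = zeta_9^(4*7) = zeta_9^28. Since zeta_9^9 = 1, this equals zeta_9^1 = exp(2*pi*i*1/9) = exp(2*I*pi/9).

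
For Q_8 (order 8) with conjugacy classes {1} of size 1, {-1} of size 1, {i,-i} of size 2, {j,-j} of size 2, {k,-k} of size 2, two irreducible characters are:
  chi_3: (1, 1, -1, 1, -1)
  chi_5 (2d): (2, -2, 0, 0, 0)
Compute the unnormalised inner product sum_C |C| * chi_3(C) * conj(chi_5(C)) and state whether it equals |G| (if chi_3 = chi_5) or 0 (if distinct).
Sum = 0; so <chi_3, chi_5> = 0 (distinct irreducibles are orthogonal).

Proof sketch: Compute term by term over conjugacy classes (|C| * chi_3(C) * conj(chi_5(C))):
  1*(1)*conj(2) + 1*(1)*conj(-2) + 2*(-1)*conj(0) + 2*(1)*conj(0) + 2*(-1)*conj(0)
  = (2) + (-2) + (0) + (0) + (0)
  = 0.
Dividing by |G| = 8 gives 0/8 = 0, matching the row-orthogonality relation <chi_3, chi_5> = [chi_3 = chi_5].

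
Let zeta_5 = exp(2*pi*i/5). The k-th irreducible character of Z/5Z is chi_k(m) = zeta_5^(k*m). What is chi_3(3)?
chi_3(3) = zeta_5^9 = exp(-2*I*pi/5)

Argument: chi_3(3) = zeta_5^(3*3) = zeta_5^9. Since zeta_5^5 = 1, this equals zeta_5^4 = exp(2*pi*i*4/5) = exp(-2*I*pi/5).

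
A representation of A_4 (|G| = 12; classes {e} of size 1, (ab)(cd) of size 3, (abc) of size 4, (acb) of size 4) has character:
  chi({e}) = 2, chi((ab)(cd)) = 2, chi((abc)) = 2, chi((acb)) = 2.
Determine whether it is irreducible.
Not irreducible (reducible): <chi, chi> = 4 > 1.

Derivation: <chi, chi> = (1/|G|) sum_C |C| * |chi(C)|^2 = (1/12)[1*|2|^2 + 3*|2|^2 + 4*|2|^2 + 4*|2|^2]
  = (1/12)[(4) + (12) + (16) + (16)] = 48/12 = 4.
(Exp terms are combined using exp(i*s)*conj(exp(i*t)) = exp(i*(s-t)), and sums of them are collapsed using the identity that for every m > 1 the m distinct m-th roots of unity sum to 0, e.g. 1 + exp(2*I*pi/3) + exp(-2*I*pi/3) = 0.)
A character is irreducible iff <chi, chi> = 1, so this representation is reducible.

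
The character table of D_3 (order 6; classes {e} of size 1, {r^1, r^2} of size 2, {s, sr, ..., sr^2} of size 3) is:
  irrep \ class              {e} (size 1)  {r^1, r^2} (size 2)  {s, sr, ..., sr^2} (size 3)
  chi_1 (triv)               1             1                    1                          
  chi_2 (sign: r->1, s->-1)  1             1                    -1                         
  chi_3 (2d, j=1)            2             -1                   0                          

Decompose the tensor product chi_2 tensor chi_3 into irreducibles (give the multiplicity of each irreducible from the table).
chi_2 tensor chi_3 = chi_3 (all other irreducibles have multiplicity 0).

Proof sketch: The character of a tensor product is the pointwise product (chi_2 * chi_3)(C) = chi_2(C) * chi_3(C):
  {e}: (1)*(2), {r^1, r^2}: (1)*(-1), {s, sr, ..., sr^2}: (-1)*(0)
so (chi_2 * chi_3) takes values
  {e} -> 2, {r^1, r^2} -> -1, {s, sr, ..., sr^2} -> 0.
Now take the inner product of this character with each irreducible chi from the table, <chi_2*chi_3, chi> = (1/6) sum_C |C| (chi_2*chi_3)(C) conj(chi(C)):
  <chi_2*chi_3, chi_1> = (1/6)[1*(2)*conj(1) + 2*(-1)*conj(1) + 3*(0)*conj(1)]
      = (1/6)[(2) + (-2) + (0)] = 0/6 = 0
  <chi_2*chi_3, chi_2> = (1/6)[1*(2)*conj(1) + 2*(-1)*conj(1) + 3*(0)*conj(-1)]
      = (1/6)[(2) + (-2) + (0)] = 0/6 = 0
  <chi_2*chi_3, chi_3> = (1/6)[1*(2)*conj(2) + 2*(-1)*conj(-1) + 3*(0)*conj(0)]
      = (1/6)[(4) + (2) + (0)] = 6/6 = 1
Hence the multiplicities are chi_3: 1. Dimension check: dim(chi_2)*dim(chi_3) = 1*2 = 2 and sum (mult * dim) = 1*2 = 2.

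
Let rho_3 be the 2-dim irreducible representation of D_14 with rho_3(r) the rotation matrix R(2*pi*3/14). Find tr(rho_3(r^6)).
chi_{rho_3}(r^6) = 2*cos(2*pi*3*6/14) = -2*cos(3*pi/7)

Justification: rho_3(r^6) is rotation by angle 2*pi*3*6/14, whose trace is 2*cos(2*pi*3*6/14) = -2*cos(3*pi/7).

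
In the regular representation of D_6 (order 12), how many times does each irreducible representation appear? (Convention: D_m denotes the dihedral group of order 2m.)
Each irreducible V_i of dimension d_i appears with multiplicity d_i, i.e. rho_reg = (direct sum over all irreducibles V_i) d_i V_i. The irreducible dimensions for D_6 are 1, 1, 1, 1, 2, 2: 4 irreducibles of dimension 1, each with multiplicity 1; 2 irreducibles of dimension 2, each with multiplicity 2. Total dimension 4*1*1 + 2*2*2 = 12 = |G|.

Argument: General theorem: in the regular representation of a finite group G, each irreducible appears with multiplicity equal to its dimension. Check: dim(rho_reg) = sum d_i^2 = 1 + 1 + 1 + 1 + 4 + 4 = 12 = |G|.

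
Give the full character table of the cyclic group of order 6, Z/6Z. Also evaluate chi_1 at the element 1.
Character table of Z/6Z (irreps indexed chi_0,...,chi_5 with chi_k(m) = zeta_6^(k*m), zeta_6 = exp(2*pi*i/6)):
  irrep \ class  {0} (size 1)  {1} (size 1)    {2} (size 1)    {3} (size 1)  {4} (size 1)    {5} (size 1)  
  chi_0          1             1               1               1             1               1             
  chi_1          1             exp(I*pi/3)     exp(2*I*pi/3)   -1            exp(-2*I*pi/3)  exp(-I*pi/3)  
  chi_2          1             exp(2*I*pi/3)   exp(-2*I*pi/3)  1             exp(2*I*pi/3)   exp(-2*I*pi/3)
  chi_3          1             -1              1               -1            1               -1            
  chi_4          1             exp(-2*I*pi/3)  exp(2*I*pi/3)   1             exp(-2*I*pi/3)  exp(2*I*pi/3) 
  chi_5          1             exp(-I*pi/3)    exp(-2*I*pi/3)  -1            exp(2*I*pi/3)   exp(I*pi/3)   

Spot check: chi_1(1) = zeta_6^(1*1) = zeta_6^1 = exp(I*pi/3).

Details: Z/6Z is abelian, so all 6 irreducible complex representations are 1-dimensional. They are given by chi_k(m) = zeta_6^(k*m) for k = 0,...,5. Row orthogonality: sum_m chi_k(m) conj(chi_l(m)) = 6 * [k = l].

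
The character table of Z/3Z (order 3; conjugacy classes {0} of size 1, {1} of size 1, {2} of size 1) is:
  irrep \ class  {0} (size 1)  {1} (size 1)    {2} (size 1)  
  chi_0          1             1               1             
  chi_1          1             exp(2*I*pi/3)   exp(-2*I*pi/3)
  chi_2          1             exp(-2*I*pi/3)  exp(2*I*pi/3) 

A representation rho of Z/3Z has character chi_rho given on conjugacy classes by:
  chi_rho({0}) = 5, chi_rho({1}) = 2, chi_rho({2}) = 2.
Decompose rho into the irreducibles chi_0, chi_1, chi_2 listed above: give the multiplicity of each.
Multiplicities: chi_0: 3, chi_1: 1, chi_2: 1.

Justification: Use <chi_rho, chi> = (1/|G|) sum_C |C| * chi_rho(C) * conj(chi(C)) with |G| = 3 for each irreducible chi in the table:
  <chi_rho, chi_0> = (1/3)[1*(5)*conj(1) + 1*(2)*conj(1) + 1*(2)*conj(1)]
      = (1/3)[(5) + (2) + (2)] = 9/3 = 3
  <chi_rho, chi_1> = (1/3)[1*(5)*conj(1) + 1*(2)*conj(exp(2*I*pi/3)) + 1*(2)*conj(exp(-2*I*pi/3))]
      = (1/3)[(5) + (1 + 3*exp(-2*I*pi/3) + exp(2*I*pi/3)) + (1 + exp(-2*I*pi/3) + 3*exp(2*I*pi/3))] = 3/3 = 1
  <chi_rho, chi_2> = (1/3)[1*(5)*conj(1) + 1*(2)*conj(exp(-2*I*pi/3)) + 1*(2)*conj(exp(2*I*pi/3))]
      = (1/3)[(5) + (1 + exp(-2*I*pi/3) + 3*exp(2*I*pi/3)) + (1 + 3*exp(-2*I*pi/3) + exp(2*I*pi/3))] = 3/3 = 1
(Exp terms are combined using exp(i*s)*conj(exp(i*t)) = exp(i*(s-t)), and sums of them are collapsed using the identity that for every m > 1 the m distinct m-th roots of unity sum to 0, e.g. 1 + exp(2*I*pi/3) + exp(-2*I*pi/3) = 0.)
Dimension check: dim(rho) = sum (mult * dim) = 3*1 + 1*1 + 1*1 = 5 = chi_rho(e) = 5.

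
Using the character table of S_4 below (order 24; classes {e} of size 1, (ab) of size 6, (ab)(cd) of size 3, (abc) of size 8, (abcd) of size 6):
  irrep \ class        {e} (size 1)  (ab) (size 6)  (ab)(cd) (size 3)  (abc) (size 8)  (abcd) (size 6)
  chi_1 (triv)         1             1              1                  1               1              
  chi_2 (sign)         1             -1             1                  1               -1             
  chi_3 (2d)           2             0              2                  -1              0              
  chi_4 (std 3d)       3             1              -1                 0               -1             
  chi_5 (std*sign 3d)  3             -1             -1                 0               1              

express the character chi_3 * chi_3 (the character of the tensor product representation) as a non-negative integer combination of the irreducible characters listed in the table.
chi_3 tensor chi_3 = chi_1 + chi_2 + chi_3 (all other irreducibles have multiplicity 0).

Details: The character of a tensor product is the pointwise product (chi_3 * chi_3)(C) = chi_3(C) * chi_3(C):
  {e}: (2)*(2), (ab): (0)*(0), (ab)(cd): (2)*(2), (abc): (-1)*(-1), (abcd): (0)*(0)
so (chi_3 * chi_3) takes values
  {e} -> 4, (ab) -> 0, (ab)(cd) -> 4, (abc) -> 1, (abcd) -> 0.
Now take the inner product of this character with each irreducible chi from the table, <chi_3*chi_3, chi> = (1/24) sum_C |C| (chi_3*chi_3)(C) conj(chi(C)):
  <chi_3*chi_3, chi_1> = (1/24)[1*(4)*conj(1) + 6*(0)*conj(1) + 3*(4)*conj(1) + 8*(1)*conj(1) + 6*(0)*conj(1)]
      = (1/24)[(4) + (0) + (12) + (8) + (0)] = 24/24 = 1
  <chi_3*chi_3, chi_2> = (1/24)[1*(4)*conj(1) + 6*(0)*conj(-1) + 3*(4)*conj(1) + 8*(1)*conj(1) + 6*(0)*conj(-1)]
      = (1/24)[(4) + (0) + (12) + (8) + (0)] = 24/24 = 1
  <chi_3*chi_3, chi_3> = (1/24)[1*(4)*conj(2) + 6*(0)*conj(0) + 3*(4)*conj(2) + 8*(1)*conj(-1) + 6*(0)*conj(0)]
      = (1/24)[(8) + (0) + (24) + (-8) + (0)] = 24/24 = 1
  <chi_3*chi_3, chi_4> = (1/24)[1*(4)*conj(3) + 6*(0)*conj(1) + 3*(4)*conj(-1) + 8*(1)*conj(0) + 6*(0)*conj(-1)]
      = (1/24)[(12) + (0) + (-12) + (0) + (0)] = 0/24 = 0
  <chi_3*chi_3, chi_5> = (1/24)[1*(4)*conj(3) + 6*(0)*conj(-1) + 3*(4)*conj(-1) + 8*(1)*conj(0) + 6*(0)*conj(1)]
      = (1/24)[(12) + (0) + (-12) + (0) + (0)] = 0/24 = 0
Hence the multiplicities are chi_1: 1, chi_2: 1, chi_3: 1. Dimension check: dim(chi_3)*dim(chi_3) = 2*2 = 4 and sum (mult * dim) = 1*1 + 1*1 + 1*2 = 4.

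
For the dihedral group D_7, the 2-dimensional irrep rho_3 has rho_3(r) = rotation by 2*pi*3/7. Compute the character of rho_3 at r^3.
chi_{rho_3}(r^3) = 2*cos(2*pi*3*3/7) = -2*cos(3*pi/7)

Working: rho_3(r^3) is rotation by angle 2*pi*3*3/7, whose trace is 2*cos(2*pi*3*3/7) = -2*cos(3*pi/7).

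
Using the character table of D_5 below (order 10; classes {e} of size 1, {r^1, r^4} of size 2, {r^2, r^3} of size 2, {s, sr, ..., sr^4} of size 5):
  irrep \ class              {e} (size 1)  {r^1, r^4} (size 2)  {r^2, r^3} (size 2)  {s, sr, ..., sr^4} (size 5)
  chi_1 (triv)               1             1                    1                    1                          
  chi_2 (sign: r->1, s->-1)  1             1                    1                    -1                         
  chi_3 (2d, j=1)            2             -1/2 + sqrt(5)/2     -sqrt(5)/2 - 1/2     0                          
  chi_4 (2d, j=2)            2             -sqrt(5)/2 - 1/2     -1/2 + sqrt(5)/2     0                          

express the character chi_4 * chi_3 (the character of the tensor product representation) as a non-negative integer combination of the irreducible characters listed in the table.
chi_4 tensor chi_3 = chi_3 + chi_4 (all other irreducibles have multiplicity 0).

Proof sketch: The character of a tensor product is the pointwise product (chi_4 * chi_3)(C) = chi_4(C) * chi_3(C):
  {e}: (2)*(2), {r^1, r^4}: (-sqrt(5)/2 - 1/2)*(-1/2 + sqrt(5)/2), {r^2, r^3}: (-1/2 + sqrt(5)/2)*(-sqrt(5)/2 - 1/2), {s, sr, ..., sr^4}: (0)*(0)
so (chi_4 * chi_3) takes values
  {e} -> 4, {r^1, r^4} -> -1, {r^2, r^3} -> -1, {s, sr, ..., sr^4} -> 0.
Now take the inner product of this character with each irreducible chi from the table, <chi_4*chi_3, chi> = (1/10) sum_C |C| (chi_4*chi_3)(C) conj(chi(C)):
  <chi_4*chi_3, chi_1> = (1/10)[1*(4)*conj(1) + 2*(-1)*conj(1) + 2*(-1)*conj(1) + 5*(0)*conj(1)]
      = (1/10)[(4) + (-2) + (-2) + (0)] = 0/10 = 0
  <chi_4*chi_3, chi_2> = (1/10)[1*(4)*conj(1) + 2*(-1)*conj(1) + 2*(-1)*conj(1) + 5*(0)*conj(-1)]
      = (1/10)[(4) + (-2) + (-2) + (0)] = 0/10 = 0
  <chi_4*chi_3, chi_3> = (1/10)[1*(4)*conj(2) + 2*(-1)*conj(-1/2 + sqrt(5)/2) + 2*(-1)*conj(-sqrt(5)/2 - 1/2) + 5*(0)*conj(0)]
      = (1/10)[(8) + (1 - sqrt(5)) + (1 + sqrt(5)) + (0)] = 10/10 = 1
  <chi_4*chi_3, chi_4> = (1/10)[1*(4)*conj(2) + 2*(-1)*conj(-sqrt(5)/2 - 1/2) + 2*(-1)*conj(-1/2 + sqrt(5)/2) + 5*(0)*conj(0)]
      = (1/10)[(8) + (1 + sqrt(5)) + (1 - sqrt(5)) + (0)] = 10/10 = 1
Hence the multiplicities are chi_3: 1, chi_4: 1. Dimension check: dim(chi_4)*dim(chi_3) = 2*2 = 4 and sum (mult * dim) = 1*2 + 1*2 = 4.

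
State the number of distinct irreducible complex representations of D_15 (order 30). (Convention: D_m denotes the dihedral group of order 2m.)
9

Reasoning: The number of irreducible complex representations of a finite group equals its number of conjugacy classes. D_15 has 9 conjugacy classes ((n+3)/2 for n odd), so D_15 (order 30) has exactly 9 irreducible complex representations.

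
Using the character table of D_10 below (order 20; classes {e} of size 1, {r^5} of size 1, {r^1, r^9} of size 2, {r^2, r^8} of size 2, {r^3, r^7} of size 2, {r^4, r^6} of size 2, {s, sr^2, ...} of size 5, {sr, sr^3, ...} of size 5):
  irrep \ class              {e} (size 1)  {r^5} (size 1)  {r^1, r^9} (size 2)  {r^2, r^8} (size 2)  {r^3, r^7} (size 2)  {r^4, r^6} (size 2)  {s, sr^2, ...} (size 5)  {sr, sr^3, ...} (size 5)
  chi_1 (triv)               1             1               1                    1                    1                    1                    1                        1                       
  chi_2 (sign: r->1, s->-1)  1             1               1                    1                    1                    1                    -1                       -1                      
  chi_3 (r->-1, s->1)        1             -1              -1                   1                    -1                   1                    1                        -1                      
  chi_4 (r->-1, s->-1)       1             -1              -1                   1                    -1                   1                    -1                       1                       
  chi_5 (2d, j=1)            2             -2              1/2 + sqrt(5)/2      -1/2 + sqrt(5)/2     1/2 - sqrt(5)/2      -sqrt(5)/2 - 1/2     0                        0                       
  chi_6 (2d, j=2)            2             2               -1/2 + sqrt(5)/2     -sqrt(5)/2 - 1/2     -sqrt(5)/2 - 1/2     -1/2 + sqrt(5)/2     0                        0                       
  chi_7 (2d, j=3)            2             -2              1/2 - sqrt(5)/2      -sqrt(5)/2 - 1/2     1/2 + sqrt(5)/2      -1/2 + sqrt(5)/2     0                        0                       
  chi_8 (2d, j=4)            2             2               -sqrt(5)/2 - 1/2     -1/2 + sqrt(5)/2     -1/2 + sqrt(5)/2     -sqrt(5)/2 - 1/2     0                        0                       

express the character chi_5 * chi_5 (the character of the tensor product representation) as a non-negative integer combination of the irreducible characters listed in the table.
chi_5 tensor chi_5 = chi_1 + chi_2 + chi_6 (all other irreducibles have multiplicity 0).

Solution. The character of a tensor product is the pointwise product (chi_5 * chi_5)(C) = chi_5(C) * chi_5(C):
  {e}: (2)*(2), {r^5}: (-2)*(-2), {r^1, r^9}: (1/2 + sqrt(5)/2)*(1/2 + sqrt(5)/2), {r^2, r^8}: (-1/2 + sqrt(5)/2)*(-1/2 + sqrt(5)/2), {r^3, r^7}: (1/2 - sqrt(5)/2)*(1/2 - sqrt(5)/2), {r^4, r^6}: (-sqrt(5)/2 - 1/2)*(-sqrt(5)/2 - 1/2), {s, sr^2, ...}: (0)*(0), {sr, sr^3, ...}: (0)*(0)
so (chi_5 * chi_5) takes values
  {e} -> 4, {r^5} -> 4, {r^1, r^9} -> sqrt(5)/2 + 3/2, {r^2, r^8} -> 3/2 - sqrt(5)/2, {r^3, r^7} -> 3/2 - sqrt(5)/2, {r^4, r^6} -> sqrt(5)/2 + 3/2, {s, sr^2, ...} -> 0, {sr, sr^3, ...} -> 0.
Now take the inner product of this character with each irreducible chi from the table, <chi_5*chi_5, chi> = (1/20) sum_C |C| (chi_5*chi_5)(C) conj(chi(C)):
  <chi_5*chi_5, chi_1> = (1/20)[1*(4)*conj(1) + 1*(4)*conj(1) + 2*(sqrt(5)/2 + 3/2)*conj(1) + 2*(3/2 - sqrt(5)/2)*conj(1) + 2*(3/2 - sqrt(5)/2)*conj(1) + 2*(sqrt(5)/2 + 3/2)*conj(1) + 5*(0)*conj(1) + 5*(0)*conj(1)]
      = (1/20)[(4) + (4) + (sqrt(5) + 3) + (3 - sqrt(5)) + (3 - sqrt(5)) + (sqrt(5) + 3) + (0) + (0)] = 20/20 = 1
  <chi_5*chi_5, chi_2> = (1/20)[1*(4)*conj(1) + 1*(4)*conj(1) + 2*(sqrt(5)/2 + 3/2)*conj(1) + 2*(3/2 - sqrt(5)/2)*conj(1) + 2*(3/2 - sqrt(5)/2)*conj(1) + 2*(sqrt(5)/2 + 3/2)*conj(1) + 5*(0)*conj(-1) + 5*(0)*conj(-1)]
      = (1/20)[(4) + (4) + (sqrt(5) + 3) + (3 - sqrt(5)) + (3 - sqrt(5)) + (sqrt(5) + 3) + (0) + (0)] = 20/20 = 1
  <chi_5*chi_5, chi_3> = (1/20)[1*(4)*conj(1) + 1*(4)*conj(-1) + 2*(sqrt(5)/2 + 3/2)*conj(-1) + 2*(3/2 - sqrt(5)/2)*conj(1) + 2*(3/2 - sqrt(5)/2)*conj(-1) + 2*(sqrt(5)/2 + 3/2)*conj(1) + 5*(0)*conj(1) + 5*(0)*conj(-1)]
      = (1/20)[(4) + (-4) + (-3 - sqrt(5)) + (3 - sqrt(5)) + (-3 + sqrt(5)) + (sqrt(5) + 3) + (0) + (0)] = 0/20 = 0
  <chi_5*chi_5, chi_4> = (1/20)[1*(4)*conj(1) + 1*(4)*conj(-1) + 2*(sqrt(5)/2 + 3/2)*conj(-1) + 2*(3/2 - sqrt(5)/2)*conj(1) + 2*(3/2 - sqrt(5)/2)*conj(-1) + 2*(sqrt(5)/2 + 3/2)*conj(1) + 5*(0)*conj(-1) + 5*(0)*conj(1)]
      = (1/20)[(4) + (-4) + (-3 - sqrt(5)) + (3 - sqrt(5)) + (-3 + sqrt(5)) + (sqrt(5) + 3) + (0) + (0)] = 0/20 = 0
  <chi_5*chi_5, chi_5> = (1/20)[1*(4)*conj(2) + 1*(4)*conj(-2) + 2*(sqrt(5)/2 + 3/2)*conj(1/2 + sqrt(5)/2) + 2*(3/2 - sqrt(5)/2)*conj(-1/2 + sqrt(5)/2) + 2*(3/2 - sqrt(5)/2)*conj(1/2 - sqrt(5)/2) + 2*(sqrt(5)/2 + 3/2)*conj(-sqrt(5)/2 - 1/2) + 5*(0)*conj(0) + 5*(0)*conj(0)]
      = (1/20)[(8) + (-8) + (4 + 2*sqrt(5)) + (-4 + 2*sqrt(5)) + (4 - 2*sqrt(5)) + (-2*sqrt(5) - 4) + (0) + (0)] = 0/20 = 0
  <chi_5*chi_5, chi_6> = (1/20)[1*(4)*conj(2) + 1*(4)*conj(2) + 2*(sqrt(5)/2 + 3/2)*conj(-1/2 + sqrt(5)/2) + 2*(3/2 - sqrt(5)/2)*conj(-sqrt(5)/2 - 1/2) + 2*(3/2 - sqrt(5)/2)*conj(-sqrt(5)/2 - 1/2) + 2*(sqrt(5)/2 + 3/2)*conj(-1/2 + sqrt(5)/2) + 5*(0)*conj(0) + 5*(0)*conj(0)]
      = (1/20)[(8) + (8) + (1 + sqrt(5)) + (1 - sqrt(5)) + (1 - sqrt(5)) + (1 + sqrt(5)) + (0) + (0)] = 20/20 = 1
  <chi_5*chi_5, chi_7> = (1/20)[1*(4)*conj(2) + 1*(4)*conj(-2) + 2*(sqrt(5)/2 + 3/2)*conj(1/2 - sqrt(5)/2) + 2*(3/2 - sqrt(5)/2)*conj(-sqrt(5)/2 - 1/2) + 2*(3/2 - sqrt(5)/2)*conj(1/2 + sqrt(5)/2) + 2*(sqrt(5)/2 + 3/2)*conj(-1/2 + sqrt(5)/2) + 5*(0)*conj(0) + 5*(0)*conj(0)]
      = (1/20)[(8) + (-8) + (-sqrt(5) - 1) + (1 - sqrt(5)) + (-1 + sqrt(5)) + (1 + sqrt(5)) + (0) + (0)] = 0/20 = 0
  <chi_5*chi_5, chi_8> = (1/20)[1*(4)*conj(2) + 1*(4)*conj(2) + 2*(sqrt(5)/2 + 3/2)*conj(-sqrt(5)/2 - 1/2) + 2*(3/2 - sqrt(5)/2)*conj(-1/2 + sqrt(5)/2) + 2*(3/2 - sqrt(5)/2)*conj(-1/2 + sqrt(5)/2) + 2*(sqrt(5)/2 + 3/2)*conj(-sqrt(5)/2 - 1/2) + 5*(0)*conj(0) + 5*(0)*conj(0)]
      = (1/20)[(8) + (8) + (-2*sqrt(5) - 4) + (-4 + 2*sqrt(5)) + (-4 + 2*sqrt(5)) + (-2*sqrt(5) - 4) + (0) + (0)] = 0/20 = 0
Hence the multiplicities are chi_1: 1, chi_2: 1, chi_6: 1. Dimension check: dim(chi_5)*dim(chi_5) = 2*2 = 4 and sum (mult * dim) = 1*1 + 1*1 + 1*2 = 4.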